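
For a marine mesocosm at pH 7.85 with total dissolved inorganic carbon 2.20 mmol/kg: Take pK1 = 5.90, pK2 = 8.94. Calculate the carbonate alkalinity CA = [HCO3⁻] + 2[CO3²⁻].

CA = [HCO3⁻] + 2[CO3²⁻] = (α₁ + 2α₂)·DIC
At pH 7.85: [H⁺]/K1 = 10^-1.95 = 0.011220, K2/[H⁺] = 10^-1.09 = 0.081283
α₁ = 1/(1 + 0.011220 + 0.081283) = 1/1.0925 = 0.9153; α₂ = α₁·K2/[H⁺] = 0.07440
α₁ + 2α₂ = 1.0641
CA = 1.0641 × 2.20 = 2.34 mmol/kg

CA = 2.34 mmol/kg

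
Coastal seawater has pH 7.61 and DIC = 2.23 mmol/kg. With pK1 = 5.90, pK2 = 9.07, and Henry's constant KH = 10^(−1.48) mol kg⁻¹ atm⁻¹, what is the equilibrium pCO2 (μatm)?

pCO2 = 1250 μatm

α₀ = 1 / (1 + K1/[H⁺] + K1K2/[H⁺]²) = 1 / (1 + 10^+1.71 + 10^+0.25)
   = 1 / (1 + 51.286 + 1.7783) = 1/54.064 = 0.01850
[CO2*] = α₀ × DIC = 0.01850 × 2.23 = 0.04125 mmol/kg
pCO2 = [CO2*]/KH = 4.125×10^-5 / 3.311×10^-2 = 1250 μatm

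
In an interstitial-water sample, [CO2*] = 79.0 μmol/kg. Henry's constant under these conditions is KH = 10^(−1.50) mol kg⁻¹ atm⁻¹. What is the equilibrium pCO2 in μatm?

pCO2 = 2500 μatm

KH = 10^(−1.50) = 3.162×10^-2 mol kg⁻¹ atm⁻¹
pCO2 = [CO2*]/KH = 79.0×10^-6 / 3.162×10^-2 = 2.50×10^-3 atm = 2500 μatm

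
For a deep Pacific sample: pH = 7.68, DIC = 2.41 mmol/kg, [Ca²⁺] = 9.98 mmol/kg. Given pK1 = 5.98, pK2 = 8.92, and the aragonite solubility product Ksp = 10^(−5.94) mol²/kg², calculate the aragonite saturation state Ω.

Ω = 1.12

α₂ = 1 / (1 + [H⁺]/K2 + [H⁺]²/(K1K2)) = 1 / (1 + 10^+1.24 + 10^-0.46)
   = 1 / (1 + 17.378 + 0.34674) = 1/18.725 = 0.05341
[CO3²⁻] = α₂ × DIC = 0.05341 × 2.41 = 0.1287 mmol/kg
Ksp = 10^(−5.94) = 1.148×10^-6
Ω = [Ca²⁺][CO3²⁻]/Ksp = (9.98×10^-3)(1.287×10^-4) / 1.148×10^-6 = 1.12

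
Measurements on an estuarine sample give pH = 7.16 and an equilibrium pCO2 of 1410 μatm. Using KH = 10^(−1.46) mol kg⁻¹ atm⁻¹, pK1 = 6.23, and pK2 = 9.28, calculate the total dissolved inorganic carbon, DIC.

[CO2*] = KH · pCO2 = 10^(−1.46) × 1410×10^-6 = 4.889×10^-5 mol/kg
α₀ = 1/(1 + K1/[H⁺] + K1K2/[H⁺]²) = 1/(1 + 10^+0.93 + 10^-1.19) = 0.1044
DIC = [CO2*]/α₀ = 4.889×10^-5 / 0.1044 = 0.468 mmol/kg

DIC = 0.468 mmol/kg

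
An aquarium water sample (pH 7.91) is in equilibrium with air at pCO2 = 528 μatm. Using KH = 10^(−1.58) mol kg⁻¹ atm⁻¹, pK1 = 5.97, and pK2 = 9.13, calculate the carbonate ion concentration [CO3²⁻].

[CO2*] = KH · pCO2 = 10^(−1.58) × 528×10^-6 = 1.389×10^-5 mol/kg
α₀ = 1/(1 + K1/[H⁺] + K1K2/[H⁺]²) = 1/(1 + 10^+1.94 + 10^+0.72) = 0.01071
DIC = [CO2*]/α₀ = 1.389×10^-5 / 0.01071 = 1.296 mmol/kg
[CO3²⁻] = α₂·DIC; α₂ = 0.05622, so [CO3²⁻] = 0.05622 × 1.296 = 0.0729 mmol/kg

[CO3²⁻] = 0.0729 mmol/kg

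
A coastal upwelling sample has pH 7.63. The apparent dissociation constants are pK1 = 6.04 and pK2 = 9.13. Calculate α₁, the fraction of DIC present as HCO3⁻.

α₁ = 1 / (1 + [H⁺]/K1 + K2/[H⁺]) = 1 / (1 + 10^-1.59 + 10^-1.50)
   = 1 / (1 + 0.025704 + 0.031623) = 1/1.0573 = 0.9458

α₁ = 0.946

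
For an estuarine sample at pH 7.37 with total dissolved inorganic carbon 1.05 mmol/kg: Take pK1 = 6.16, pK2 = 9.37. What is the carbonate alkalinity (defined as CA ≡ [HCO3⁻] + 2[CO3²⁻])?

CA = [HCO3⁻] + 2[CO3²⁻] = (α₁ + 2α₂)·DIC
At pH 7.37: [H⁺]/K1 = 10^-1.21 = 0.061660, K2/[H⁺] = 10^-2.00 = 0.010000
α₁ = 1/(1 + 0.061660 + 0.010000) = 1/1.0717 = 0.9331; α₂ = α₁·K2/[H⁺] = 0.009331
α₁ + 2α₂ = 0.9518
CA = 0.9518 × 1.05 = 0.999 mmol/kg

CA = 0.999 mmol/kg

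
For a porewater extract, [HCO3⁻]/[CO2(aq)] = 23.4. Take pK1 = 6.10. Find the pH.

From K1 = [H⁺][HCO3⁻]/[CO2(aq)]:  pH = pK1 + log₁₀([HCO3⁻]/[CO2(aq)])
log₁₀(23.4) = +1.369
pH = 6.10 + (+1.369) = 7.47

pH = 7.47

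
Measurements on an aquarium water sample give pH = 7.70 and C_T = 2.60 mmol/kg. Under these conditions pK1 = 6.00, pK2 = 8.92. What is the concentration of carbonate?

[CO3²⁻] = 0.145 mmol/kg

α₂ = 1 / (1 + [H⁺]/K2 + [H⁺]²/(K1K2)) = 1 / (1 + 10^+1.22 + 10^-0.48)
   = 1 / (1 + 16.596 + 0.33113) = 1/17.927 = 0.05578
[CO3²⁻] = α₂ × DIC = 0.05578 × 2.60 = 0.145 mmol/kg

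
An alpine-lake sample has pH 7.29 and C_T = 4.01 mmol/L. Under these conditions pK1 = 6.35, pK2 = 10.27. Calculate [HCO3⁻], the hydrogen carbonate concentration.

[HCO3⁻] = 3.59 mmol/L

α₁ = 1 / (1 + [H⁺]/K1 + K2/[H⁺]) = 1 / (1 + 10^-0.94 + 10^-2.98)
   = 1 / (1 + 0.11482 + 0.0010471) = 1/1.1159 = 0.8962
[HCO3⁻] = α₁ × DIC = 0.8962 × 4.01 = 3.59 mmol/L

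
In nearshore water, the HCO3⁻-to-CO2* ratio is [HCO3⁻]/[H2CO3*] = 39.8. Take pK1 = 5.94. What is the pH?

pH = 7.54

From K1 = [H⁺][HCO3⁻]/[H2CO3*]:  pH = pK1 + log₁₀([HCO3⁻]/[H2CO3*])
log₁₀(39.8) = +1.600
pH = 5.94 + (+1.600) = 7.54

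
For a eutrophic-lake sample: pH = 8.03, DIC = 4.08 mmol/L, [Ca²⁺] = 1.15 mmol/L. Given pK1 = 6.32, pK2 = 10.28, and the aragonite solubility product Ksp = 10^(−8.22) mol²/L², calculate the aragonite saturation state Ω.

Ω = 4.27

α₂ = 1 / (1 + [H⁺]/K2 + [H⁺]²/(K1K2)) = 1 / (1 + 10^+2.25 + 10^+0.54)
   = 1 / (1 + 177.83 + 3.4674) = 1/182.30 = 0.005486
[CO3²⁻] = α₂ × DIC = 0.005486 × 4.08 = 0.02238 mmol/L
Ksp = 10^(−8.22) = 6.026×10^-9
Ω = [Ca²⁺][CO3²⁻]/Ksp = (1.15×10^-3)(2.238×10^-5) / 6.026×10^-9 = 4.27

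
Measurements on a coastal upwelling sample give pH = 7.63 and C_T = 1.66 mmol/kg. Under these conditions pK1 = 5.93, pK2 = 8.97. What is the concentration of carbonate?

[CO3²⁻] = 0.0712 mmol/kg

α₂ = 1 / (1 + [H⁺]/K2 + [H⁺]²/(K1K2)) = 1 / (1 + 10^+1.34 + 10^-0.36)
   = 1 / (1 + 21.878 + 0.43652) = 1/23.314 = 0.04289
[CO3²⁻] = α₂ × DIC = 0.04289 × 1.66 = 0.0712 mmol/kg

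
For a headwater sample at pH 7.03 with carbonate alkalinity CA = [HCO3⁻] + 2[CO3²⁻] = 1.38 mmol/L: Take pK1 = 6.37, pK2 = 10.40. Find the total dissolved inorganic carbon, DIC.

DIC = 1.68 mmol/L

CA = [HCO3⁻] + 2[CO3²⁻] = (α₁ + 2α₂)·DIC
At pH 7.03: [H⁺]/K1 = 10^-0.66 = 0.21878, K2/[H⁺] = 10^-3.37 = 0.00042658
α₁ = 1/(1 + 0.21878 + 0.00042658) = 1/1.2192 = 0.8202; α₂ = α₁·K2/[H⁺] = 0.0003499
α₁ + 2α₂ = 0.8209
DIC = CA / (α₁ + 2α₂) = 1.38 / 0.8209 = 1.68 mmol/L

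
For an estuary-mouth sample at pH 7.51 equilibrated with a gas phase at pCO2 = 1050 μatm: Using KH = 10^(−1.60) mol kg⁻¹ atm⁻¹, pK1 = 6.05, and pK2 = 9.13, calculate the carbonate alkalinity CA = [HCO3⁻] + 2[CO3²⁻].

[CO2*] = KH · pCO2 = 10^(−1.60) × 1050×10^-6 = 2.637×10^-5 mol/kg
α₀ = 1/(1 + K1/[H⁺] + K1K2/[H⁺]²) = 1/(1 + 10^+1.46 + 10^-0.16) = 0.03275
DIC = [CO2*]/α₀ = 2.637×10^-5 / 0.03275 = 0.8053 mmol/kg
CA = (α₁ + 2α₂)·DIC = (0.9446 + 2×0.02266) × 0.8053 = 0.797 mmol/kg

CA = 0.797 mmol/kg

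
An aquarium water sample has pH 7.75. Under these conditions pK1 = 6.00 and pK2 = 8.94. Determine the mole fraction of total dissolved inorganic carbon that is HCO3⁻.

α₁ = 0.924

α₁ = 1 / (1 + [H⁺]/K1 + K2/[H⁺]) = 1 / (1 + 10^-1.75 + 10^-1.19)
   = 1 / (1 + 0.017783 + 0.064565) = 1/1.0823 = 0.9239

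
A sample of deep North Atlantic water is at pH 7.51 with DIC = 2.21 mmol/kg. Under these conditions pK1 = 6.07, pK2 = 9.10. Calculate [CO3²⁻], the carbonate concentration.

α₂ = 1 / (1 + [H⁺]/K2 + [H⁺]²/(K1K2)) = 1 / (1 + 10^+1.59 + 10^+0.15)
   = 1 / (1 + 38.905 + 1.4125) = 1/41.317 = 0.02420
[CO3²⁻] = α₂ × DIC = 0.02420 × 2.21 = 0.0535 mmol/kg

[CO3²⁻] = 0.0535 mmol/kg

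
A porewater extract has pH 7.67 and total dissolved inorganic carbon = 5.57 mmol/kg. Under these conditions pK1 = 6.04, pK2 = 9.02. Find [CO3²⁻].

α₂ = 1 / (1 + [H⁺]/K2 + [H⁺]²/(K1K2)) = 1 / (1 + 10^+1.35 + 10^-0.28)
   = 1 / (1 + 22.387 + 0.52481) = 1/23.912 = 0.04182
[CO3²⁻] = α₂ × DIC = 0.04182 × 5.57 = 0.233 mmol/kg

[CO3²⁻] = 0.233 mmol/kg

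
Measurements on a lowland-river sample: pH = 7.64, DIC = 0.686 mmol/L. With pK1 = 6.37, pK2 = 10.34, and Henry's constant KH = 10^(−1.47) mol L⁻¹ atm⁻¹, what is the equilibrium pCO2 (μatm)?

pCO2 = 1030 μatm

α₀ = 1 / (1 + K1/[H⁺] + K1K2/[H⁺]²) = 1 / (1 + 10^+1.27 + 10^-1.43)
   = 1 / (1 + 18.621 + 0.037154) = 1/19.658 = 0.05087
[CO2*] = α₀ × DIC = 0.05087 × 0.686 = 0.03490 mmol/L
pCO2 = [CO2*]/KH = 3.490×10^-5 / 3.388×10^-2 = 1030 μatm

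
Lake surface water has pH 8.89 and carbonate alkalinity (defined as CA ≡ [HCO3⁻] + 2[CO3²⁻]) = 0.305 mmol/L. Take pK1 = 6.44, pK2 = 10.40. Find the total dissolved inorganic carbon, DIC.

CA = [HCO3⁻] + 2[CO3²⁻] = (α₁ + 2α₂)·DIC
At pH 8.89: [H⁺]/K1 = 10^-2.45 = 0.0035481, K2/[H⁺] = 10^-1.51 = 0.030903
α₁ = 1/(1 + 0.0035481 + 0.030903) = 1/1.0345 = 0.9667; α₂ = α₁·K2/[H⁺] = 0.02987
α₁ + 2α₂ = 1.0264
DIC = CA / (α₁ + 2α₂) = 0.305 / 1.0264 = 0.297 mmol/L

DIC = 0.297 mmol/L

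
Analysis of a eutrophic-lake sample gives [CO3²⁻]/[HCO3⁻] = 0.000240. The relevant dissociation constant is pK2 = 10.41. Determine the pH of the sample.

From K2 = [H⁺][CO3²⁻]/[HCO3⁻]:  pH = pK2 + log₁₀([CO3²⁻]/[HCO3⁻])
log₁₀(0.000240) = -3.620
pH = 10.41 + (-3.620) = 6.79

pH = 6.79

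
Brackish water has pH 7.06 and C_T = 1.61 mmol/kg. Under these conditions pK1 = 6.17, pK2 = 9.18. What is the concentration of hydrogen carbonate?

α₁ = 1 / (1 + [H⁺]/K1 + K2/[H⁺]) = 1 / (1 + 10^-0.89 + 10^-2.12)
   = 1 / (1 + 0.12882 + 0.0075858) = 1/1.1364 = 0.8800
[HCO3⁻] = α₁ × DIC = 0.8800 × 1.61 = 1.42 mmol/kg

[HCO3⁻] = 1.42 mmol/kg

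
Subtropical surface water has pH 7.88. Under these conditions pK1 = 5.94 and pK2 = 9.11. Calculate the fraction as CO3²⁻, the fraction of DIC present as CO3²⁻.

α₂ = 1 / (1 + [H⁺]/K2 + [H⁺]²/(K1K2)) = 1 / (1 + 10^+1.23 + 10^-0.71)
   = 1 / (1 + 16.982 + 0.19498) = 1/18.177 = 0.05501

α₂ = 0.0550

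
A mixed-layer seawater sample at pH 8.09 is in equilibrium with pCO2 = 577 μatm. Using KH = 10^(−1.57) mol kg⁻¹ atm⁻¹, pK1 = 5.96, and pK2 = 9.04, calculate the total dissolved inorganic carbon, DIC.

[CO2*] = KH · pCO2 = 10^(−1.57) × 577×10^-6 = 1.553×10^-5 mol/kg
α₀ = 1/(1 + K1/[H⁺] + K1K2/[H⁺]²) = 1/(1 + 10^+2.13 + 10^+1.18) = 0.006621
DIC = [CO2*]/α₀ = 1.553×10^-5 / 0.006621 = 2.35 mmol/kg

DIC = 2.35 mmol/kg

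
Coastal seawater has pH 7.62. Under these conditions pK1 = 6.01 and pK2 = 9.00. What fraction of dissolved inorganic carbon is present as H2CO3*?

α₀ = 0.0230

α₀ = 1 / (1 + K1/[H⁺] + K1K2/[H⁺]²) = 1 / (1 + 10^+1.61 + 10^+0.23)
   = 1 / (1 + 40.738 + 1.6982) = 1/43.436 = 0.02302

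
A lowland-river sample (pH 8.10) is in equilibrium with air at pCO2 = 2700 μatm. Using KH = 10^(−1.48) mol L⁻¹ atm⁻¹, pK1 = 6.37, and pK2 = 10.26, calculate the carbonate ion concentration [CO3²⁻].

[CO3²⁻] = 0.0332 mmol/L

[CO2*] = KH · pCO2 = 10^(−1.48) × 2700×10^-6 = 8.941×10^-5 mol/L
α₀ = 1/(1 + K1/[H⁺] + K1K2/[H⁺]²) = 1/(1 + 10^+1.73 + 10^-0.43) = 0.01816
DIC = [CO2*]/α₀ = 8.941×10^-5 / 0.01816 = 4.924 mmol/L
[CO3²⁻] = α₂·DIC; α₂ = 0.006746, so [CO3²⁻] = 0.006746 × 4.924 = 0.0332 mmol/L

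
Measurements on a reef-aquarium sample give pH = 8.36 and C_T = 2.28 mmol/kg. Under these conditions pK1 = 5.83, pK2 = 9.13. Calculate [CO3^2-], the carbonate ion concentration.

α₂ = 1 / (1 + [H⁺]/K2 + [H⁺]²/(K1K2)) = 1 / (1 + 10^+0.77 + 10^-1.76)
   = 1 / (1 + 5.8884 + 0.017378) = 1/6.9058 = 0.1448
[CO3²⁻] = α₂ × DIC = 0.1448 × 2.28 = 0.330 mmol/kg

[CO3²⁻] = 0.330 mmol/kg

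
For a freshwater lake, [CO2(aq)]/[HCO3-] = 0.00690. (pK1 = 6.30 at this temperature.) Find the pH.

From K1 = [H⁺][HCO3-]/[CO2(aq)]:  pH = pK1 − log₁₀([CO2(aq)]/[HCO3-])
log₁₀(0.00690) = -2.161
pH = 6.30 − (-2.161) = 8.46

pH = 8.46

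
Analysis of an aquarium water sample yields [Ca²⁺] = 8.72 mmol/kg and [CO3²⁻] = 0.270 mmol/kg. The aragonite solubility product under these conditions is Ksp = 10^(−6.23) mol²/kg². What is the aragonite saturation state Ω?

Ω = 4.00

Ksp = 10^(−6.23) = 5.888×10^-7
Ω = [Ca²⁺][CO3²⁻]/Ksp = (8.72×10^-3)(0.270×10^-3) / 5.888×10^-7 = 4.00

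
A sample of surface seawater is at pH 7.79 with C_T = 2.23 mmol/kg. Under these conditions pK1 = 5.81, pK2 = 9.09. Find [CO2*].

α₀ = 1 / (1 + K1/[H⁺] + K1K2/[H⁺]²) = 1 / (1 + 10^+1.98 + 10^+0.68)
   = 1 / (1 + 95.499 + 4.7863) = 1/101.29 = 0.009873
[CO2*] = α₀ × DIC = 0.009873 × 2.23 = 0.0220 mmol/kg

[CO2*] = 0.0220 mmol/kg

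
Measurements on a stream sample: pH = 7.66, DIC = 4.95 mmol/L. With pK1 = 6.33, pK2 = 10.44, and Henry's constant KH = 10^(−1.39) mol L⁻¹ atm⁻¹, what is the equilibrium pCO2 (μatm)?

pCO2 = 5420 μatm

α₀ = 1 / (1 + K1/[H⁺] + K1K2/[H⁺]²) = 1 / (1 + 10^+1.33 + 10^-1.45)
   = 1 / (1 + 21.380 + 0.035481) = 1/22.415 = 0.04461
[CO2*] = α₀ × DIC = 0.04461 × 4.95 = 0.2208 mmol/L
pCO2 = [CO2*]/KH = 2.208×10^-4 / 4.074×10^-2 = 5420 μatm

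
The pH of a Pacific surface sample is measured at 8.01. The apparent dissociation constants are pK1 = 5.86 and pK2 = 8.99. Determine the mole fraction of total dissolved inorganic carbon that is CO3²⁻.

α₂ = 1 / (1 + [H⁺]/K2 + [H⁺]²/(K1K2)) = 1 / (1 + 10^+0.98 + 10^-1.17)
   = 1 / (1 + 9.5499 + 0.067608) = 1/10.618 = 0.09418

α₂ = 0.0942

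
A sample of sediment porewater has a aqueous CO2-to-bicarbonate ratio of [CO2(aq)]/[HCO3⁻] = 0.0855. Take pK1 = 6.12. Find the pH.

pH = 7.19

From K1 = [H⁺][HCO3⁻]/[CO2(aq)]:  pH = pK1 − log₁₀([CO2(aq)]/[HCO3⁻])
log₁₀(0.0855) = -1.068
pH = 6.12 − (-1.068) = 7.19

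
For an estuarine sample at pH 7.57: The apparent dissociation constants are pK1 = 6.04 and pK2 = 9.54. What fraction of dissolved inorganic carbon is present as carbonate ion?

α₂ = 0.0103

α₂ = 1 / (1 + [H⁺]/K2 + [H⁺]²/(K1K2)) = 1 / (1 + 10^+1.97 + 10^+0.44)
   = 1 / (1 + 93.325 + 2.7542) = 1/97.080 = 0.01030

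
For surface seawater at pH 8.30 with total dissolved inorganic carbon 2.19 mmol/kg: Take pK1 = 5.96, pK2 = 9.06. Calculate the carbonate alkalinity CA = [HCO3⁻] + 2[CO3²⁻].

CA = [HCO3⁻] + 2[CO3²⁻] = (α₁ + 2α₂)·DIC
At pH 8.30: [H⁺]/K1 = 10^-2.34 = 0.0045709, K2/[H⁺] = 10^-0.76 = 0.17378
α₁ = 1/(1 + 0.0045709 + 0.17378) = 1/1.1784 = 0.8486; α₂ = α₁·K2/[H⁺] = 0.1475
α₁ + 2α₂ = 1.1436
CA = 1.1436 × 2.19 = 2.50 mmol/kg

CA = 2.50 mmol/kg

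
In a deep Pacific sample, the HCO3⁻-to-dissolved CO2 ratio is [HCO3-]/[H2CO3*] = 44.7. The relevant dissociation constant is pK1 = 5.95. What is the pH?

pH = 7.60

From K1 = [H⁺][HCO3-]/[H2CO3*]:  pH = pK1 + log₁₀([HCO3-]/[H2CO3*])
log₁₀(44.7) = +1.650
pH = 5.95 + (+1.650) = 7.60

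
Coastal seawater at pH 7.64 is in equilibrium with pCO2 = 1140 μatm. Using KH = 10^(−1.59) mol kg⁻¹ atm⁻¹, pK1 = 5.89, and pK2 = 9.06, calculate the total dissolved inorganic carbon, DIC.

[CO2*] = KH · pCO2 = 10^(−1.59) × 1140×10^-6 = 2.930×10^-5 mol/kg
α₀ = 1/(1 + K1/[H⁺] + K1K2/[H⁺]²) = 1/(1 + 10^+1.75 + 10^+0.33) = 0.01684
DIC = [CO2*]/α₀ = 2.930×10^-5 / 0.01684 = 1.74 mmol/kg

DIC = 1.74 mmol/kg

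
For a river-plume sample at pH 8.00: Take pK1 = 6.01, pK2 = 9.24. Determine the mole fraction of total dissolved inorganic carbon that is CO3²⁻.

α₂ = 1 / (1 + [H⁺]/K2 + [H⁺]²/(K1K2)) = 1 / (1 + 10^+1.24 + 10^-0.75)
   = 1 / (1 + 17.378 + 0.17783) = 1/18.556 = 0.05389

α₂ = 0.0539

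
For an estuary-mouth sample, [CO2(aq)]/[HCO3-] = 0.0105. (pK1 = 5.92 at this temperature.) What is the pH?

pH = 7.90

From K1 = [H⁺][HCO3-]/[CO2(aq)]:  pH = pK1 − log₁₀([CO2(aq)]/[HCO3-])
log₁₀(0.0105) = -1.979
pH = 5.92 − (-1.979) = 7.90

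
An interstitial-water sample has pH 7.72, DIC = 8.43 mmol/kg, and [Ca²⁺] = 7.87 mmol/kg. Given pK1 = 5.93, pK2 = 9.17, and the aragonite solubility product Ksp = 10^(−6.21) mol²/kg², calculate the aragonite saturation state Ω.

α₂ = 1 / (1 + [H⁺]/K2 + [H⁺]²/(K1K2)) = 1 / (1 + 10^+1.45 + 10^-0.34)
   = 1 / (1 + 28.184 + 0.45709) = 1/29.641 = 0.03374
[CO3²⁻] = α₂ × DIC = 0.03374 × 8.43 = 0.2844 mmol/kg
Ksp = 10^(−6.21) = 6.166×10^-7
Ω = [Ca²⁺][CO3²⁻]/Ksp = (7.87×10^-3)(2.844×10^-4) / 6.166×10^-7 = 3.63

Ω = 3.63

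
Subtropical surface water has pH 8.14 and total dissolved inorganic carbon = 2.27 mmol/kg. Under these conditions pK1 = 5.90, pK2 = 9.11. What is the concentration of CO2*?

α₀ = 1 / (1 + K1/[H⁺] + K1K2/[H⁺]²) = 1 / (1 + 10^+2.24 + 10^+1.27)
   = 1 / (1 + 173.78 + 18.621) = 1/193.40 = 0.005171
[CO2*] = α₀ × DIC = 0.005171 × 2.27 = 0.0117 mmol/kg = 11.7 μmol/kg

[CO2*] = 11.7 μmol/kg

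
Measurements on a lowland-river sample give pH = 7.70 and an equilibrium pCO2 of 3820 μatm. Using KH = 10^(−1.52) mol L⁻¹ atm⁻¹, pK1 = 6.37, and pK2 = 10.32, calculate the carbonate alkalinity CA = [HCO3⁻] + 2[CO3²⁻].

CA = 2.48 mmol/L

[CO2*] = KH · pCO2 = 10^(−1.52) × 3820×10^-6 = 1.154×10^-4 mol/L
α₀ = 1/(1 + K1/[H⁺] + K1K2/[H⁺]²) = 1/(1 + 10^+1.33 + 10^-1.29) = 0.04458
DIC = [CO2*]/α₀ = 1.154×10^-4 / 0.04458 = 2.588 mmol/L
CA = (α₁ + 2α₂)·DIC = (0.9531 + 2×0.002286) × 2.588 = 2.48 mmol/L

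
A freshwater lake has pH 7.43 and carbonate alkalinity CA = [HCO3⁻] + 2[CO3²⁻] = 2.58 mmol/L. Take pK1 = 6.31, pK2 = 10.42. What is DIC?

CA = [HCO3⁻] + 2[CO3²⁻] = (α₁ + 2α₂)·DIC
At pH 7.43: [H⁺]/K1 = 10^-1.12 = 0.075858, K2/[H⁺] = 10^-2.99 = 0.0010233
α₁ = 1/(1 + 0.075858 + 0.0010233) = 1/1.0769 = 0.9286; α₂ = α₁·K2/[H⁺] = 0.0009502
α₁ + 2α₂ = 0.9305
DIC = CA / (α₁ + 2α₂) = 2.58 / 0.9305 = 2.77 mmol/L

DIC = 2.77 mmol/L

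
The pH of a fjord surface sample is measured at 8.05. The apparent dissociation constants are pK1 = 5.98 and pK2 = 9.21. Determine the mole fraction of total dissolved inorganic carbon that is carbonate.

α₂ = 1 / (1 + [H⁺]/K2 + [H⁺]²/(K1K2)) = 1 / (1 + 10^+1.16 + 10^-0.91)
   = 1 / (1 + 14.454 + 0.12303) = 1/15.577 = 0.06420

α₂ = 0.0642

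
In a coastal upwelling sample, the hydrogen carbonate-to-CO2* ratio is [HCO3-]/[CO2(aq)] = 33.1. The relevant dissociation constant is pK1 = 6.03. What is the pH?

pH = 7.55

From K1 = [H⁺][HCO3-]/[CO2(aq)]:  pH = pK1 + log₁₀([HCO3-]/[CO2(aq)])
log₁₀(33.1) = +1.520
pH = 6.03 + (+1.520) = 7.55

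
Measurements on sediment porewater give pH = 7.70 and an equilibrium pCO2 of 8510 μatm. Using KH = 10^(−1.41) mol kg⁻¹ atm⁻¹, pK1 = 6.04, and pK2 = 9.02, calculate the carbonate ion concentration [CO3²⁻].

[CO2*] = KH · pCO2 = 10^(−1.41) × 8510×10^-6 = 3.311×10^-4 mol/kg
α₀ = 1/(1 + K1/[H⁺] + K1K2/[H⁺]²) = 1/(1 + 10^+1.66 + 10^+0.34) = 0.02045
DIC = [CO2*]/α₀ = 3.311×10^-4 / 0.02045 = 16.19 mmol/kg
[CO3²⁻] = α₂·DIC; α₂ = 0.04474, so [CO3²⁻] = 0.04474 × 16.19 = 0.724 mmol/kg

[CO3²⁻] = 0.724 mmol/kg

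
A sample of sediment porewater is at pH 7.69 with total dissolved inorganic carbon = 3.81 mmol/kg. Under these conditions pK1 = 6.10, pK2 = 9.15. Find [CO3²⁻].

α₂ = 1 / (1 + [H⁺]/K2 + [H⁺]²/(K1K2)) = 1 / (1 + 10^+1.46 + 10^-0.13)
   = 1 / (1 + 28.840 + 0.74131) = 1/30.582 = 0.03270
[CO3²⁻] = α₂ × DIC = 0.03270 × 3.81 = 0.125 mmol/kg

[CO3²⁻] = 0.125 mmol/kg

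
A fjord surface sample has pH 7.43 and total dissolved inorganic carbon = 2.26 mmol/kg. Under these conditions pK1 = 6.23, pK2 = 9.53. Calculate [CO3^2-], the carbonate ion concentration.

α₂ = 1 / (1 + [H⁺]/K2 + [H⁺]²/(K1K2)) = 1 / (1 + 10^+2.10 + 10^+0.90)
   = 1 / (1 + 125.89 + 7.9433) = 1/134.84 = 0.007416
[CO3²⁻] = α₂ × DIC = 0.007416 × 2.26 = 0.0168 mmol/kg = 16.8 μmol/kg

[CO3²⁻] = 16.8 μmol/kg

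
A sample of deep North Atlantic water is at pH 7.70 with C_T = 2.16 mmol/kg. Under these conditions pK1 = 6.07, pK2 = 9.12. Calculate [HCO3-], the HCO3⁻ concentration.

α₁ = 1 / (1 + [H⁺]/K1 + K2/[H⁺]) = 1 / (1 + 10^-1.63 + 10^-1.42)
   = 1 / (1 + 0.023442 + 0.038019) = 1/1.0615 = 0.9421
[HCO3⁻] = α₁ × DIC = 0.9421 × 2.16 = 2.03 mmol/kg

[HCO3⁻] = 2.03 mmol/kg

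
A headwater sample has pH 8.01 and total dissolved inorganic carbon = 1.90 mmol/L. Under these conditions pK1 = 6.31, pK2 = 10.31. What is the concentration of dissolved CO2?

α₀ = 1 / (1 + K1/[H⁺] + K1K2/[H⁺]²) = 1 / (1 + 10^+1.70 + 10^-0.60)
   = 1 / (1 + 50.119 + 0.25119) = 1/51.370 = 0.01947
[CO2*] = α₀ × DIC = 0.01947 × 1.90 = 0.0370 mmol/L

[CO2*] = 0.0370 mmol/L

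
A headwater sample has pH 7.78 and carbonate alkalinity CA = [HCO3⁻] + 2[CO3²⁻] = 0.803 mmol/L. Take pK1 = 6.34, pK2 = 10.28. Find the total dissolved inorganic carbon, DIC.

CA = [HCO3⁻] + 2[CO3²⁻] = (α₁ + 2α₂)·DIC
At pH 7.78: [H⁺]/K1 = 10^-1.44 = 0.036308, K2/[H⁺] = 10^-2.50 = 0.0031623
α₁ = 1/(1 + 0.036308 + 0.0031623) = 1/1.0395 = 0.9620; α₂ = α₁·K2/[H⁺] = 0.003042
α₁ + 2α₂ = 0.9681
DIC = CA / (α₁ + 2α₂) = 0.803 / 0.9681 = 0.829 mmol/L

DIC = 0.829 mmol/L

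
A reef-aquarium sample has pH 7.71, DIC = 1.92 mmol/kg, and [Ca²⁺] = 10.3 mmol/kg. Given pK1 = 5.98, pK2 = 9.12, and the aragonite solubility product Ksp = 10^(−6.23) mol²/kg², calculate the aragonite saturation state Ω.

Ω = 1.24

α₂ = 1 / (1 + [H⁺]/K2 + [H⁺]²/(K1K2)) = 1 / (1 + 10^+1.41 + 10^-0.32)
   = 1 / (1 + 25.704 + 0.47863) = 1/27.183 = 0.03679
[CO3²⁻] = α₂ × DIC = 0.03679 × 1.92 = 0.07063 mmol/kg
Ksp = 10^(−6.23) = 5.888×10^-7
Ω = [Ca²⁺][CO3²⁻]/Ksp = (10.3×10^-3)(7.063×10^-5) / 5.888×10^-7 = 1.24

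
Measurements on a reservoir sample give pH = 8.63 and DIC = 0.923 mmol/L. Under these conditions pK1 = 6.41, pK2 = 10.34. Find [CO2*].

α₀ = 1 / (1 + K1/[H⁺] + K1K2/[H⁺]²) = 1 / (1 + 10^+2.22 + 10^+0.51)
   = 1 / (1 + 165.96 + 3.2359) = 1/170.19 = 0.005876
[CO2*] = α₀ × DIC = 0.005876 × 0.923 = 0.00542 mmol/L = 5.42 μmol/L

[CO2*] = 5.42 μmol/L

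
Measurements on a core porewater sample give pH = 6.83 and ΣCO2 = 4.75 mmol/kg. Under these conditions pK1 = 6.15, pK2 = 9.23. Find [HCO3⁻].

α₁ = 1 / (1 + [H⁺]/K1 + K2/[H⁺]) = 1 / (1 + 10^-0.68 + 10^-2.40)
   = 1 / (1 + 0.20893 + 0.0039811) = 1/1.2129 = 0.8245
[HCO3⁻] = α₁ × DIC = 0.8245 × 4.75 = 3.92 mmol/kg

[HCO3⁻] = 3.92 mmol/kg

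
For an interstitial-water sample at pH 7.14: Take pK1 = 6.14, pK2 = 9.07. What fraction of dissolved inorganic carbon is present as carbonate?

α₂ = 0.0106

α₂ = 1 / (1 + [H⁺]/K2 + [H⁺]²/(K1K2)) = 1 / (1 + 10^+1.93 + 10^+0.93)
   = 1 / (1 + 85.114 + 8.5114) = 1/94.625 = 0.01057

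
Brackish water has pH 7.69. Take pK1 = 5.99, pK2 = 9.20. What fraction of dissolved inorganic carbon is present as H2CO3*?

α₀ = 0.0190

α₀ = 1 / (1 + K1/[H⁺] + K1K2/[H⁺]²) = 1 / (1 + 10^+1.70 + 10^+0.19)
   = 1 / (1 + 50.119 + 1.5488) = 1/52.668 = 0.01899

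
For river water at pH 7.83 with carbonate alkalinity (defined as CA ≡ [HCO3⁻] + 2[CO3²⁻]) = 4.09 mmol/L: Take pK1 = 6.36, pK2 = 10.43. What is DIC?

DIC = 4.22 mmol/L

CA = [HCO3⁻] + 2[CO3²⁻] = (α₁ + 2α₂)·DIC
At pH 7.83: [H⁺]/K1 = 10^-1.47 = 0.033884, K2/[H⁺] = 10^-2.60 = 0.0025119
α₁ = 1/(1 + 0.033884 + 0.0025119) = 1/1.0364 = 0.9649; α₂ = α₁·K2/[H⁺] = 0.002424
α₁ + 2α₂ = 0.9697
DIC = CA / (α₁ + 2α₂) = 4.09 / 0.9697 = 4.22 mmol/L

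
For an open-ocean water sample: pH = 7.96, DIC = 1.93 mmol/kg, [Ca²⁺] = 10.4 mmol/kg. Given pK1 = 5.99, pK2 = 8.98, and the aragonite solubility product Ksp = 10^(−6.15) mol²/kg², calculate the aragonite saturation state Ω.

Ω = 2.45

α₂ = 1 / (1 + [H⁺]/K2 + [H⁺]²/(K1K2)) = 1 / (1 + 10^+1.02 + 10^-0.95)
   = 1 / (1 + 10.471 + 0.11220) = 1/11.583 = 0.08633
[CO3²⁻] = α₂ × DIC = 0.08633 × 1.93 = 0.1666 mmol/kg
Ksp = 10^(−6.15) = 7.079×10^-7
Ω = [Ca²⁺][CO3²⁻]/Ksp = (10.4×10^-3)(1.666×10^-4) / 7.079×10^-7 = 2.45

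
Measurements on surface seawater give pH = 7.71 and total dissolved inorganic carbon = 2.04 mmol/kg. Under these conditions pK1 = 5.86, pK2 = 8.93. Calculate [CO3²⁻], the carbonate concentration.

α₂ = 1 / (1 + [H⁺]/K2 + [H⁺]²/(K1K2)) = 1 / (1 + 10^+1.22 + 10^-0.63)
   = 1 / (1 + 16.596 + 0.23442) = 1/17.830 = 0.05608
[CO3²⁻] = α₂ × DIC = 0.05608 × 2.04 = 0.114 mmol/kg

[CO3²⁻] = 0.114 mmol/kg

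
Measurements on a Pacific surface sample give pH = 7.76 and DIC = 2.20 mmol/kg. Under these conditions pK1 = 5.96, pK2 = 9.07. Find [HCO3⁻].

[HCO3⁻] = 2.07 mmol/kg

α₁ = 1 / (1 + [H⁺]/K1 + K2/[H⁺]) = 1 / (1 + 10^-1.80 + 10^-1.31)
   = 1 / (1 + 0.015849 + 0.048978) = 1/1.0648 = 0.9391
[HCO3⁻] = α₁ × DIC = 0.9391 × 2.20 = 2.07 mmol/kg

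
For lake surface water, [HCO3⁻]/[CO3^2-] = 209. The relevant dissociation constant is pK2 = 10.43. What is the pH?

From K2 = [H⁺][CO3^2-]/[HCO3⁻]:  pH = pK2 − log₁₀([HCO3⁻]/[CO3^2-])
log₁₀(209) = +2.320
pH = 10.43 − (+2.320) = 8.11

pH = 8.11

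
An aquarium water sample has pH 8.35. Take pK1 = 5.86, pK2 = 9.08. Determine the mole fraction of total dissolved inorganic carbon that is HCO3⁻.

α₁ = 1 / (1 + [H⁺]/K1 + K2/[H⁺]) = 1 / (1 + 10^-2.49 + 10^-0.73)
   = 1 / (1 + 0.0032359 + 0.18621) = 1/1.1894 = 0.8407

α₁ = 0.841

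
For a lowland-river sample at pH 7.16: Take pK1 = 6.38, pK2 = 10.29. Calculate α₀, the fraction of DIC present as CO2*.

α₀ = 0.142

α₀ = 1 / (1 + K1/[H⁺] + K1K2/[H⁺]²) = 1 / (1 + 10^+0.78 + 10^-2.35)
   = 1 / (1 + 6.0256 + 0.0044668) = 1/7.0301 = 0.1422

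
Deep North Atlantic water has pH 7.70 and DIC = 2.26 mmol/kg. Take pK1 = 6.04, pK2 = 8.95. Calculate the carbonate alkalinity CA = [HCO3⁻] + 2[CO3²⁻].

CA = 2.33 mmol/kg

CA = [HCO3⁻] + 2[CO3²⁻] = (α₁ + 2α₂)·DIC
At pH 7.70: [H⁺]/K1 = 10^-1.66 = 0.021878, K2/[H⁺] = 10^-1.25 = 0.056234
α₁ = 1/(1 + 0.021878 + 0.056234) = 1/1.0781 = 0.9275; α₂ = α₁·K2/[H⁺] = 0.05216
α₁ + 2α₂ = 1.0319
CA = 1.0319 × 2.26 = 2.33 mmol/kg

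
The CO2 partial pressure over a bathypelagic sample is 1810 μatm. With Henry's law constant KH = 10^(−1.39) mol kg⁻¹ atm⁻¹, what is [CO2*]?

KH = 10^(−1.39) = 4.074×10^-2 mol kg⁻¹ atm⁻¹
[CO2*] = KH · pCO2 = 4.074×10^-2 × 1810×10^-6 atm = 7.37×10^-5 mol/kg

[CO2*] = 73.7 μmol/kg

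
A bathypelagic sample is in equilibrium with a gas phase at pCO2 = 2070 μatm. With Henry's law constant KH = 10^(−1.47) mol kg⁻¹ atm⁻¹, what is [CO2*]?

KH = 10^(−1.47) = 3.388×10^-2 mol kg⁻¹ atm⁻¹
[CO2*] = KH · pCO2 = 3.388×10^-2 × 2070×10^-6 atm = 7.01×10^-5 mol/kg

[CO2*] = 70.1 μmol/kg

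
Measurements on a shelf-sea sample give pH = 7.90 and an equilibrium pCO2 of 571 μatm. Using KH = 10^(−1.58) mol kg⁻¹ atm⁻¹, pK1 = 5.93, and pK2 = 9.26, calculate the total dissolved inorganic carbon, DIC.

DIC = 1.48 mmol/kg

[CO2*] = KH · pCO2 = 10^(−1.58) × 571×10^-6 = 1.502×10^-5 mol/kg
α₀ = 1/(1 + K1/[H⁺] + K1K2/[H⁺]²) = 1/(1 + 10^+1.97 + 10^+0.61) = 0.01016
DIC = [CO2*]/α₀ = 1.502×10^-5 / 0.01016 = 1.48 mmol/kg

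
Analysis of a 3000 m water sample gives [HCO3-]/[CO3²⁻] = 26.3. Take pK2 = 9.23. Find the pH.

pH = 7.81

From K2 = [H⁺][CO3²⁻]/[HCO3-]:  pH = pK2 − log₁₀([HCO3-]/[CO3²⁻])
log₁₀(26.3) = +1.420
pH = 9.23 − (+1.420) = 7.81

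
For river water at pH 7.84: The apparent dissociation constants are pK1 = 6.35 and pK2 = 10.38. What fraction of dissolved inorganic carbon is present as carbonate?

α₂ = 0.00279

α₂ = 1 / (1 + [H⁺]/K2 + [H⁺]²/(K1K2)) = 1 / (1 + 10^+2.54 + 10^+1.05)
   = 1 / (1 + 346.74 + 11.220) = 1/358.96 = 0.002786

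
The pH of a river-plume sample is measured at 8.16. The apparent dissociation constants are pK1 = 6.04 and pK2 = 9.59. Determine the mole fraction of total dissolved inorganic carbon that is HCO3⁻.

α₁ = 0.957

α₁ = 1 / (1 + [H⁺]/K1 + K2/[H⁺]) = 1 / (1 + 10^-2.12 + 10^-1.43)
   = 1 / (1 + 0.0075858 + 0.037154) = 1/1.0447 = 0.9572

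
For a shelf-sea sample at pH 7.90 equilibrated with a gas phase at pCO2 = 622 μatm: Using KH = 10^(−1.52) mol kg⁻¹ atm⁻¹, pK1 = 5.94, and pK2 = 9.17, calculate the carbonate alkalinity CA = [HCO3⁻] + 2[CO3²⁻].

CA = 1.90 mmol/kg

[CO2*] = KH · pCO2 = 10^(−1.52) × 622×10^-6 = 1.878×10^-5 mol/kg
α₀ = 1/(1 + K1/[H⁺] + K1K2/[H⁺]²) = 1/(1 + 10^+1.96 + 10^+0.69) = 0.01030
DIC = [CO2*]/α₀ = 1.878×10^-5 / 0.01030 = 1.824 mmol/kg
CA = (α₁ + 2α₂)·DIC = (0.9393 + 2×0.05044) × 1.824 = 1.90 mmol/kg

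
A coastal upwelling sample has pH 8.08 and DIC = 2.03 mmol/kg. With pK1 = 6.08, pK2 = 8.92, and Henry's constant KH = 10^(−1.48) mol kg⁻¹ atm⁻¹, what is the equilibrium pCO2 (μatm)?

pCO2 = 531 μatm

α₀ = 1 / (1 + K1/[H⁺] + K1K2/[H⁺]²) = 1 / (1 + 10^+2.00 + 10^+1.16)
   = 1 / (1 + 100.00 + 14.454) = 1/115.45 = 0.008661
[CO2*] = α₀ × DIC = 0.008661 × 2.03 = 0.01758 mmol/kg = 17.58 μmol/kg
pCO2 = [CO2*]/KH = 1.758×10^-5 / 3.311×10^-2 = 531 μatm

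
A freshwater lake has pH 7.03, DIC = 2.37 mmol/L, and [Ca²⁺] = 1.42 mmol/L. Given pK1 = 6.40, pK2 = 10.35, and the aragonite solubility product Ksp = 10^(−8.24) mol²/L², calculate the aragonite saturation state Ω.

Ω = 0.227

α₂ = 1 / (1 + [H⁺]/K2 + [H⁺]²/(K1K2)) = 1 / (1 + 10^+3.32 + 10^+2.69)
   = 1 / (1 + 2089.3 + 489.78) = 1/2580.1 = 0.0003876
[CO3²⁻] = α₂ × DIC = 0.0003876 × 2.37 = 0.0009186 mmol/L = 0.9186 μmol/L
Ksp = 10^(−8.24) = 5.754×10^-9
Ω = [Ca²⁺][CO3²⁻]/Ksp = (1.42×10^-3)(9.186×10^-7) / 5.754×10^-9 = 0.227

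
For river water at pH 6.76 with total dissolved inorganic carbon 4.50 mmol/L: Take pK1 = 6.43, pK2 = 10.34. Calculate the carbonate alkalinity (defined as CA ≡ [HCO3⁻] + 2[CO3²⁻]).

CA = 3.07 mmol/L

CA = [HCO3⁻] + 2[CO3²⁻] = (α₁ + 2α₂)·DIC
At pH 6.76: [H⁺]/K1 = 10^-0.33 = 0.46774, K2/[H⁺] = 10^-3.58 = 0.00026303
α₁ = 1/(1 + 0.46774 + 0.00026303) = 1/1.4680 = 0.6812; α₂ = α₁·K2/[H⁺] = 0.0001792
α₁ + 2α₂ = 0.6816
CA = 0.6816 × 4.50 = 3.07 mmol/L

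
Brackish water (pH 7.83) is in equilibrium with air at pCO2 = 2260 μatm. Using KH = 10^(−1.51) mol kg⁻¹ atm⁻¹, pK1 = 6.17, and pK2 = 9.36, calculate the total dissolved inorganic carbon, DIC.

DIC = 3.36 mmol/kg

[CO2*] = KH · pCO2 = 10^(−1.51) × 2260×10^-6 = 6.984×10^-5 mol/kg
α₀ = 1/(1 + K1/[H⁺] + K1K2/[H⁺]²) = 1/(1 + 10^+1.66 + 10^+0.13) = 0.02081
DIC = [CO2*]/α₀ = 6.984×10^-5 / 0.02081 = 3.36 mmol/kg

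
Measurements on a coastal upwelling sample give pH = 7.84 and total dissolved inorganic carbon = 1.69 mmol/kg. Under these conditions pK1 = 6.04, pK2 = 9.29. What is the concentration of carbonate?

[CO3²⁻] = 0.0570 mmol/kg

α₂ = 1 / (1 + [H⁺]/K2 + [H⁺]²/(K1K2)) = 1 / (1 + 10^+1.45 + 10^-0.35)
   = 1 / (1 + 28.184 + 0.44668) = 1/29.631 = 0.03375
[CO3²⁻] = α₂ × DIC = 0.03375 × 1.69 = 0.0570 mmol/kg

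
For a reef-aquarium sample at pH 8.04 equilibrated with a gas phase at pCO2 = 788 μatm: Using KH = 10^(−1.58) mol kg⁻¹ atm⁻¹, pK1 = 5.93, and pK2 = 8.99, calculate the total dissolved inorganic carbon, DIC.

[CO2*] = KH · pCO2 = 10^(−1.58) × 788×10^-6 = 2.073×10^-5 mol/kg
α₀ = 1/(1 + K1/[H⁺] + K1K2/[H⁺]²) = 1/(1 + 10^+2.11 + 10^+1.16) = 0.006931
DIC = [CO2*]/α₀ = 2.073×10^-5 / 0.006931 = 2.99 mmol/kg

DIC = 2.99 mmol/kg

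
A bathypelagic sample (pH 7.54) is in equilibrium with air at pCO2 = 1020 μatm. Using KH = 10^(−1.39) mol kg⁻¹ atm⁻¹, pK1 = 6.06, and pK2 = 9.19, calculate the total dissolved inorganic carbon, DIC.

[CO2*] = KH · pCO2 = 10^(−1.39) × 1020×10^-6 = 4.155×10^-5 mol/kg
α₀ = 1/(1 + K1/[H⁺] + K1K2/[H⁺]²) = 1/(1 + 10^+1.48 + 10^-0.17) = 0.03137
DIC = [CO2*]/α₀ = 4.155×10^-5 / 0.03137 = 1.32 mmol/kg

DIC = 1.32 mmol/kg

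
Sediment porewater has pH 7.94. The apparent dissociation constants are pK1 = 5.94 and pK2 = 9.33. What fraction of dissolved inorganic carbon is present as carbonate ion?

α₂ = 1 / (1 + [H⁺]/K2 + [H⁺]²/(K1K2)) = 1 / (1 + 10^+1.39 + 10^-0.61)
   = 1 / (1 + 24.547 + 0.24547) = 1/25.793 = 0.03877

α₂ = 0.0388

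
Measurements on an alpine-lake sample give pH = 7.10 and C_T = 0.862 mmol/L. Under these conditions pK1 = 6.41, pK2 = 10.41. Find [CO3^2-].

[CO3²⁻] = 0.350 μmol/L

α₂ = 1 / (1 + [H⁺]/K2 + [H⁺]²/(K1K2)) = 1 / (1 + 10^+3.31 + 10^+2.62)
   = 1 / (1 + 2041.7 + 416.87) = 1/2459.6 = 0.0004066
[CO3²⁻] = α₂ × DIC = 0.0004066 × 0.862 = 0.000350 mmol/L = 0.350 μmol/L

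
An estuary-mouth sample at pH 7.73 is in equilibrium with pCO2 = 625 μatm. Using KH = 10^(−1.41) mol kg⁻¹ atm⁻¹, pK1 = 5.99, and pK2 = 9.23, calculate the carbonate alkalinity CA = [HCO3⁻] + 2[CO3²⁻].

CA = 1.42 mmol/kg

[CO2*] = KH · pCO2 = 10^(−1.41) × 625×10^-6 = 2.432×10^-5 mol/kg
α₀ = 1/(1 + K1/[H⁺] + K1K2/[H⁺]²) = 1/(1 + 10^+1.74 + 10^+0.24) = 0.01733
DIC = [CO2*]/α₀ = 2.432×10^-5 / 0.01733 = 1.403 mmol/kg
CA = (α₁ + 2α₂)·DIC = (0.9525 + 2×0.03012) × 1.403 = 1.42 mmol/kg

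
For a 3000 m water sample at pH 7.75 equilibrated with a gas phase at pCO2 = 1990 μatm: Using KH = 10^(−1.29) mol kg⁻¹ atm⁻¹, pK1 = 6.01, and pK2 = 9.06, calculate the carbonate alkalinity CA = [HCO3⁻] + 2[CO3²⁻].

CA = 6.16 mmol/kg

[CO2*] = KH · pCO2 = 10^(−1.29) × 1990×10^-6 = 1.021×10^-4 mol/kg
α₀ = 1/(1 + K1/[H⁺] + K1K2/[H⁺]²) = 1/(1 + 10^+1.74 + 10^+0.43) = 0.01705
DIC = [CO2*]/α₀ = 1.021×10^-4 / 0.01705 = 5.985 mmol/kg
CA = (α₁ + 2α₂)·DIC = (0.9371 + 2×0.04589) × 5.985 = 6.16 mmol/kg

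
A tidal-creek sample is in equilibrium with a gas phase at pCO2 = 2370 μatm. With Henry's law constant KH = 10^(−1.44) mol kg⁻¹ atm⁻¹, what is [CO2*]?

KH = 10^(−1.44) = 3.631×10^-2 mol kg⁻¹ atm⁻¹
[CO2*] = KH · pCO2 = 3.631×10^-2 × 2370×10^-6 atm = 8.60×10^-5 mol/kg

[CO2*] = 86.0 μmol/kg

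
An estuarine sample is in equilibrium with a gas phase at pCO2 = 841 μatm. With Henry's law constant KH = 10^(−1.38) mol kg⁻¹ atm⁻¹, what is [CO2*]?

[CO2*] = 35.1 μmol/kg

KH = 10^(−1.38) = 4.169×10^-2 mol kg⁻¹ atm⁻¹
[CO2*] = KH · pCO2 = 4.169×10^-2 × 841×10^-6 atm = 3.51×10^-5 mol/kg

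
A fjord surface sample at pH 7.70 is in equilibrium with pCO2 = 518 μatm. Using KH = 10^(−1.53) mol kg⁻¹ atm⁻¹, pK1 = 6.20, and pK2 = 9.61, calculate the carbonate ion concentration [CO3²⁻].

[CO3²⁻] = 5.95 μmol/kg

[CO2*] = KH · pCO2 = 10^(−1.53) × 518×10^-6 = 1.529×10^-5 mol/kg
α₀ = 1/(1 + K1/[H⁺] + K1K2/[H⁺]²) = 1/(1 + 10^+1.50 + 10^-0.41) = 0.03029
DIC = [CO2*]/α₀ = 1.529×10^-5 / 0.03029 = 0.5047 mmol/kg
[CO3²⁻] = α₂·DIC; α₂ = 0.01179, so [CO3²⁻] = 0.01179 × 0.5047 = 0.00595 mmol/kg = 5.95 μmol/kg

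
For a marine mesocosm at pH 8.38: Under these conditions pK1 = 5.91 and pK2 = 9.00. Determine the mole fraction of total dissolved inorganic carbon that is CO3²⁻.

α₂ = 1 / (1 + [H⁺]/K2 + [H⁺]²/(K1K2)) = 1 / (1 + 10^+0.62 + 10^-1.85)
   = 1 / (1 + 4.1687 + 0.014125) = 1/5.1828 = 0.1929

α₂ = 0.193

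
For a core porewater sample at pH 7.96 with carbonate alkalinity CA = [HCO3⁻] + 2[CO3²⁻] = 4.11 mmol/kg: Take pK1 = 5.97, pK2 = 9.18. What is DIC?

CA = [HCO3⁻] + 2[CO3²⁻] = (α₁ + 2α₂)·DIC
At pH 7.96: [H⁺]/K1 = 10^-1.99 = 0.010233, K2/[H⁺] = 10^-1.22 = 0.060256
α₁ = 1/(1 + 0.010233 + 0.060256) = 1/1.0705 = 0.9342; α₂ = α₁·K2/[H⁺] = 0.05629
α₁ + 2α₂ = 1.0467
DIC = CA / (α₁ + 2α₂) = 4.11 / 1.0467 = 3.93 mmol/kg

DIC = 3.93 mmol/kg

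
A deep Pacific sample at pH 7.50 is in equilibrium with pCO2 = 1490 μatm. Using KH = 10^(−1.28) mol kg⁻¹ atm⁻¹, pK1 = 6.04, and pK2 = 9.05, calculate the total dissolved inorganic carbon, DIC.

DIC = 2.40 mmol/kg

[CO2*] = KH · pCO2 = 10^(−1.28) × 1490×10^-6 = 7.820×10^-5 mol/kg
α₀ = 1/(1 + K1/[H⁺] + K1K2/[H⁺]²) = 1/(1 + 10^+1.46 + 10^-0.09) = 0.03262
DIC = [CO2*]/α₀ = 7.820×10^-5 / 0.03262 = 2.40 mmol/kg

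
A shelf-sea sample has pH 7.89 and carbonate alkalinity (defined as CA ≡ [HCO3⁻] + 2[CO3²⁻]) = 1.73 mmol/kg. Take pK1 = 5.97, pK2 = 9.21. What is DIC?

DIC = 1.67 mmol/kg

CA = [HCO3⁻] + 2[CO3²⁻] = (α₁ + 2α₂)·DIC
At pH 7.89: [H⁺]/K1 = 10^-1.92 = 0.012023, K2/[H⁺] = 10^-1.32 = 0.047863
α₁ = 1/(1 + 0.012023 + 0.047863) = 1/1.0599 = 0.9435; α₂ = α₁·K2/[H⁺] = 0.04516
α₁ + 2α₂ = 1.0338
DIC = CA / (α₁ + 2α₂) = 1.73 / 1.0338 = 1.67 mmol/kg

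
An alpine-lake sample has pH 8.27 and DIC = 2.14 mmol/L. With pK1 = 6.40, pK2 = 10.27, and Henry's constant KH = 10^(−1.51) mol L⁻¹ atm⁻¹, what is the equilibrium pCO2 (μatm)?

pCO2 = 913 μatm

α₀ = 1 / (1 + K1/[H⁺] + K1K2/[H⁺]²) = 1 / (1 + 10^+1.87 + 10^-0.13)
   = 1 / (1 + 74.131 + 0.74131) = 1/75.872 = 0.01318
[CO2*] = α₀ × DIC = 0.01318 × 2.14 = 0.02821 mmol/L
pCO2 = [CO2*]/KH = 2.821×10^-5 / 3.090×10^-2 = 913 μatm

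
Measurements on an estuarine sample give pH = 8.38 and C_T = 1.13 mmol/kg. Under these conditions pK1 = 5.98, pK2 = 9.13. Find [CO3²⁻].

α₂ = 1 / (1 + [H⁺]/K2 + [H⁺]²/(K1K2)) = 1 / (1 + 10^+0.75 + 10^-1.65)
   = 1 / (1 + 5.6234 + 0.022387) = 1/6.6458 = 0.1505
[CO3²⁻] = α₂ × DIC = 0.1505 × 1.13 = 0.170 mmol/kg

[CO3²⁻] = 0.170 mmol/kg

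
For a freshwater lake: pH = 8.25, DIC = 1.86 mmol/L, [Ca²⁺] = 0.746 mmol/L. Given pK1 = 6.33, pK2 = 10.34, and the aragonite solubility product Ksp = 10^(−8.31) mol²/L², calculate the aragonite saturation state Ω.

Ω = 2.26

α₂ = 1 / (1 + [H⁺]/K2 + [H⁺]²/(K1K2)) = 1 / (1 + 10^+2.09 + 10^+0.17)
   = 1 / (1 + 123.03 + 1.4791) = 1/125.51 = 0.007968
[CO3²⁻] = α₂ × DIC = 0.007968 × 1.86 = 0.01482 mmol/L = 14.82 μmol/L
Ksp = 10^(−8.31) = 4.898×10^-9
Ω = [Ca²⁺][CO3²⁻]/Ksp = (0.746×10^-3)(1.482×10^-5) / 4.898×10^-9 = 2.26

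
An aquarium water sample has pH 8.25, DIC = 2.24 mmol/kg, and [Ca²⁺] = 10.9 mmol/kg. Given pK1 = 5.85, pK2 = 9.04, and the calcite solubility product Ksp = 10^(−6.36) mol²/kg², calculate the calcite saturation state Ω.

Ω = 7.78

α₂ = 1 / (1 + [H⁺]/K2 + [H⁺]²/(K1K2)) = 1 / (1 + 10^+0.79 + 10^-1.61)
   = 1 / (1 + 6.1660 + 0.024547) = 1/7.1905 = 0.1391
[CO3²⁻] = α₂ × DIC = 0.1391 × 2.24 = 0.3115 mmol/kg
Ksp = 10^(−6.36) = 4.365×10^-7
Ω = [Ca²⁺][CO3²⁻]/Ksp = (10.9×10^-3)(3.115×10^-4) / 4.365×10^-7 = 7.78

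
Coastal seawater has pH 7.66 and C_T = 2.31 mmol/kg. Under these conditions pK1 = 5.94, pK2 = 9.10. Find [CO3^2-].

[CO3²⁻] = 0.0795 mmol/kg

α₂ = 1 / (1 + [H⁺]/K2 + [H⁺]²/(K1K2)) = 1 / (1 + 10^+1.44 + 10^-0.28)
   = 1 / (1 + 27.542 + 0.52481) = 1/29.067 = 0.03440
[CO3²⁻] = α₂ × DIC = 0.03440 × 2.31 = 0.0795 mmol/kg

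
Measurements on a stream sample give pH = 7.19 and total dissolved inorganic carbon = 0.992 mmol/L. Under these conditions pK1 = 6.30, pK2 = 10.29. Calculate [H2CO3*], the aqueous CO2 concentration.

[CO2*] = 0.113 mmol/L

α₀ = 1 / (1 + K1/[H⁺] + K1K2/[H⁺]²) = 1 / (1 + 10^+0.89 + 10^-2.21)
   = 1 / (1 + 7.7625 + 0.0061660) = 1/8.7686 = 0.1140
[CO2*] = α₀ × DIC = 0.1140 × 0.992 = 0.113 mmol/L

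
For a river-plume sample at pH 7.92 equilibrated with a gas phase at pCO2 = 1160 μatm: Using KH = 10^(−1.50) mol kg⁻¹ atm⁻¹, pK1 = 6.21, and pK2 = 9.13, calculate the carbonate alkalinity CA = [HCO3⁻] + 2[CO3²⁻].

[CO2*] = KH · pCO2 = 10^(−1.50) × 1160×10^-6 = 3.668×10^-5 mol/kg
α₀ = 1/(1 + K1/[H⁺] + K1K2/[H⁺]²) = 1/(1 + 10^+1.71 + 10^+0.50) = 0.01803
DIC = [CO2*]/α₀ = 3.668×10^-5 / 0.01803 = 2.034 mmol/kg
CA = (α₁ + 2α₂)·DIC = (0.9249 + 2×0.05703) × 2.034 = 2.11 mmol/kg

CA = 2.11 mmol/kg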